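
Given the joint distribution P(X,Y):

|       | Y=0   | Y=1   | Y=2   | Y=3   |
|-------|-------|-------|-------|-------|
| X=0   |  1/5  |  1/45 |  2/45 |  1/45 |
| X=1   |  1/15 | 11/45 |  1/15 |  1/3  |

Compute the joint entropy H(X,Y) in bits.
2.4542 bits

H(X,Y) = -Σ_{x,y} P(x,y) log₂ P(x,y). Per-cell terms -P(x,y)·log₂P(x,y):
  X=0: 0.46439, 0.12204, 0.19964, 0.12204
  X=1: 0.26046, 0.49681, 0.26046, 0.52832
Sum of the 8 terms: H(X,Y) = 2.4542 bits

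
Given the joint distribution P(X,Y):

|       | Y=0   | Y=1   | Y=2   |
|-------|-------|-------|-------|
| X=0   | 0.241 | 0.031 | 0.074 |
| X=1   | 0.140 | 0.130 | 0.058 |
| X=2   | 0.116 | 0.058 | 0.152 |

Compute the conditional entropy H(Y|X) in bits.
1.3735 bits

H(Y|X) = H(X,Y) - H(X)

H(X,Y) = -Σ_{x,y} P(x,y) log₂ P(x,y). Per-cell terms -P(x,y)·log₂P(x,y):
  X=0: 0.49475, 0.15536, 0.27797
  X=1: 0.39711, 0.38264, 0.23825
  X=2: 0.36051, 0.23825, 0.41311
Sum of the 9 terms: H(X,Y) = 2.95795 bits

Marginal of X (row sums):
  P(X=0) = 0.241 + 0.031 + 0.074 = 0.346
  P(X=1) = 0.140 + 0.130 + 0.058 = 0.328
  P(X=2) = 0.116 + 0.058 + 0.152 = 0.326
H(X) = -[0.346·log₂(0.346) + 0.328·log₂(0.328) + 0.326·log₂(0.326)]
  = 0.52978 + 0.52750 + 0.52716 = 1.58444 bits

H(Y|X) = H(X,Y) - H(X) = 2.95795 - 1.58444 = 1.3735 bits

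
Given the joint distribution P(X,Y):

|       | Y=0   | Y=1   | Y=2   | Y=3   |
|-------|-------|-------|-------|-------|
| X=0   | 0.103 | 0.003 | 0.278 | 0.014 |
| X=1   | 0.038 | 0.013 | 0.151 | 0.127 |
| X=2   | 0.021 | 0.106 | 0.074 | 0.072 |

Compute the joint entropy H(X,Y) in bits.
3.0247 bits

H(X,Y) = -Σ_{x,y} P(x,y) log₂ P(x,y). Per-cell terms -P(x,y)·log₂P(x,y):
  X=0: 0.33777, 0.02514, 0.51342, 0.08622
  X=1: 0.17928, 0.08145, 0.41183, 0.37809
  X=2: 0.11704, 0.34321, 0.27797, 0.27330
Sum of the 12 terms: H(X,Y) = 3.0247 bits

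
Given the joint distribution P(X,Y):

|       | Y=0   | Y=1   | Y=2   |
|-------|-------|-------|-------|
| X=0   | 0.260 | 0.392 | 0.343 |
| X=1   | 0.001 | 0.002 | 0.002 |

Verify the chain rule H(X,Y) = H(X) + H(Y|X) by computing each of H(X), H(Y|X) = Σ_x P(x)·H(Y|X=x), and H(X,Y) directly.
H(X) = 0.0454 bits, H(Y|X) = 1.5648 bits, H(X,Y) = 1.6102 bits

Marginal of X (row sums):
  P(X=0) = 0.260 + 0.392 + 0.343 = 0.995
  P(X=1) = 0.001 + 0.002 + 0.002 = 0.005
H(X) = -[0.995·log₂(0.995) + 0.005·log₂(0.005)]
  = 0.0072 + 0.0382 = 0.0454 bits

H(Y|X) = Σ_x P(x)·H(Y|X=x):
  X=0: P(X=0) = 0.995, P(Y|X=0) = (52/199, 392/995, 343/995) → H(Y|X=0) = 1.5650
  X=1: P(X=1) = 0.005, P(Y|X=1) = (1/5, 2/5, 2/5) → H(Y|X=1) = 1.5219
H(Y|X) = 0.995·1.5650 + 0.005·1.5219 = 1.5648 bits

H(X,Y) = -Σ_{x,y} P(x,y) log₂ P(x,y). Per-cell terms -P(x,y)·log₂P(x,y):
  X=0: 0.5053, 0.5296, 0.5295
  X=1: 0.0100, 0.0179, 0.0179
Sum of the 6 terms: H(X,Y) = 1.6102 bits

Chain rule check:
  H(X) + H(Y|X) = 0.0454 + 1.5648 = 1.6102 bits
  H(X,Y) = 1.6102 bits
✓ Chain rule verified.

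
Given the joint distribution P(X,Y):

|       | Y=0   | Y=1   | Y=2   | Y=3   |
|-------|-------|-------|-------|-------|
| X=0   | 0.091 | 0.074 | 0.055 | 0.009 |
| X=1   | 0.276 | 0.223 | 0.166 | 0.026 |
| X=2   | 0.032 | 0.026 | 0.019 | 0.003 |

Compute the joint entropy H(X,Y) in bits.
2.8759 bits

H(X,Y) = -Σ_{x,y} P(x,y) log₂ P(x,y). Per-cell terms -P(x,y)·log₂P(x,y):
  X=0: 0.3147, 0.2780, 0.2301, 0.0612
  X=1: 0.5126, 0.4828, 0.4301, 0.1369
  X=2: 0.1589, 0.1369, 0.1086, 0.0251
Sum of the 12 terms: H(X,Y) = 2.8759 bits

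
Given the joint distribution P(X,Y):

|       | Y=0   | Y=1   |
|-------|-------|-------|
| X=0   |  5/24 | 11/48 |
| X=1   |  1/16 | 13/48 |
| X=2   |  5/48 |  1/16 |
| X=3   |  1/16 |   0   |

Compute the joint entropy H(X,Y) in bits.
2.5589 bits

H(X,Y) = -Σ_{x,y} P(x,y) log₂ P(x,y). Per-cell terms -P(x,y)·log₂P(x,y):
  X=0: 0.4715, 0.4871
  X=1: 0.2500, 0.5104
  X=2: 0.3399, 0.2500
  X=3: 0.2500, 0.0000
  (cells with P = 0 contribute 0)
Sum of the 8 terms: H(X,Y) = 2.5589 bits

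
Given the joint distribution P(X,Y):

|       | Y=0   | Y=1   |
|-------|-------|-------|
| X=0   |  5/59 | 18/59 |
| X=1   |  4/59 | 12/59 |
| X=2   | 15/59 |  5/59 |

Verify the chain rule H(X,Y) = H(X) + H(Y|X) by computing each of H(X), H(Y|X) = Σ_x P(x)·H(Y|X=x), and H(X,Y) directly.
H(X) = 1.5694 bits, H(Y|X) = 0.7895 bits, H(X,Y) = 2.3589 bits

Marginal of X (row sums):
  P(X=0) = 5/59 + 18/59 = 23/59
  P(X=1) = 4/59 + 12/59 = 16/59
  P(X=2) = 15/59 + 5/59 = 20/59
H(X) = -[(23/59)·log₂(23/59) + (16/59)·log₂(16/59) + (20/59)·log₂(20/59)]
  = 0.5298 + 0.5105 + 0.5291 = 1.5694 bits

H(Y|X) = Σ_x P(x)·H(Y|X=x):
  X=0: P(X=0) = 23/59, P(Y|X=0) = (5/23, 18/23) → H(Y|X=0) = 0.7554
  X=1: P(X=1) = 16/59, P(Y|X=1) = (1/4, 3/4) → H(Y|X=1) = 0.8113
  X=2: P(X=2) = 20/59, P(Y|X=2) = (3/4, 1/4) → H(Y|X=2) = 0.8113
H(Y|X) = (23/59)·0.7554 + (16/59)·0.8113 + (20/59)·0.8113 = 0.7895 bits

H(X,Y) = -Σ_{x,y} P(x,y) log₂ P(x,y). Per-cell terms -P(x,y)·log₂P(x,y):
  X=0: 0.3018, 0.5225
  X=1: 0.2632, 0.4673
  X=2: 0.5023, 0.3018
Sum of the 6 terms: H(X,Y) = 2.3589 bits

Chain rule check:
  H(X) + H(Y|X) = 1.5694 + 0.7895 = 2.3589 bits
  H(X,Y) = 2.3589 bits
✓ Chain rule verified.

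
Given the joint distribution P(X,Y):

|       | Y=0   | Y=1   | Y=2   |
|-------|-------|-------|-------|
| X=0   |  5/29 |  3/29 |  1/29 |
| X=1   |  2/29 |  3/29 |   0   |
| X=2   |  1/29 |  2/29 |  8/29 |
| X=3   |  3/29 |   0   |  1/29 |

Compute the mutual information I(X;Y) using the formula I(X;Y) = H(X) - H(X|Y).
0.4583 bits

I(X;Y) = H(X) - H(X|Y)

Marginal of X (row sums):
  P(X=0) = 5/29 + 3/29 + 1/29 = 9/29
  P(X=1) = 2/29 + 3/29 + 0 = 5/29
  P(X=2) = 1/29 + 2/29 + 8/29 = 11/29
  P(X=3) = 3/29 + 0 + 1/29 = 4/29
H(X) = -[(9/29)·log₂(9/29) + (5/29)·log₂(5/29) + (11/29)·log₂(11/29) + (4/29)·log₂(4/29)]
  = 0.52388 + 0.43725 + 0.53048 + 0.39420 = 1.8858 bits

Marginal of Y (column sums):
  P(Y=0) = 5/29 + 2/29 + 1/29 + 3/29 = 11/29
  P(Y=1) = 3/29 + 3/29 + 2/29 + 0 = 8/29
  P(Y=2) = 1/29 + 0 + 8/29 + 1/29 = 10/29
H(X|Y) = Σ_y P(y)·H(X|Y=y):
  Y=0: P(Y=0) = 11/29, P(X|Y=0) = (5/11, 2/11, 1/11, 3/11) → H(X|Y=0) = 1.78993
  Y=1: P(Y=1) = 8/29, P(X|Y=1) = (3/8, 3/8, 1/4, 0) → H(X|Y=1) = 1.56128
  Y=2: P(Y=2) = 10/29, P(X|Y=2) = (1/10, 0, 4/5, 1/10) → H(X|Y=2) = 0.92193
H(X|Y) = (11/29)·1.78993 + (8/29)·1.56128 + (10/29)·0.92193 = 1.4275 bits

I(X;Y) = H(X) - H(X|Y) = 1.8858 - 1.4275 = 0.4583 bits

Cross-check via I(X;Y) = H(X) + H(Y) - H(X,Y): computing H(Y) from the column sums and H(X,Y) from the 12 cells in the same way gives H(Y) = 1.5727 bits and H(X,Y) = 3.0002 bits, so
I(X;Y) = 1.8858 + 1.5727 - 3.0002 = 0.4583 bits ✓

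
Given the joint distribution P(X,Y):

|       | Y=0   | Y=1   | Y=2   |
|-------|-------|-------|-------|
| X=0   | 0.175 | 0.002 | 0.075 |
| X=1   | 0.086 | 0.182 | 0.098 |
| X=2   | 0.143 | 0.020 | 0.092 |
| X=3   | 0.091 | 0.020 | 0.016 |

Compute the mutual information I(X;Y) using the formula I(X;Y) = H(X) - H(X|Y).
0.2407 bits

I(X;Y) = H(X) - H(X|Y)

Marginal of X (row sums):
  P(X=0) = 0.175 + 0.002 + 0.075 = 0.252
  P(X=1) = 0.086 + 0.182 + 0.098 = 0.366
  P(X=2) = 0.143 + 0.020 + 0.092 = 0.255
  P(X=3) = 0.091 + 0.020 + 0.016 = 0.127
H(X) = -[0.252·log₂(0.252) + 0.366·log₂(0.366) + 0.255·log₂(0.255) + 0.127·log₂(0.127)]
  = 0.5011 + 0.5307 + 0.5027 + 0.3781 = 1.9126 bits

Marginal of Y (column sums):
  P(Y=0) = 0.175 + 0.086 + 0.143 + 0.091 = 0.495
  P(Y=1) = 0.002 + 0.182 + 0.020 + 0.020 = 0.224
  P(Y=2) = 0.075 + 0.098 + 0.092 + 0.016 = 0.281
H(X|Y) = Σ_y P(y)·H(X|Y=y):
  Y=0: P(Y=0) = 0.495, P(X|Y=0) = (35/99, 86/495, 13/45, 91/495) → H(X|Y=0) = 1.9357
  Y=1: P(Y=1) = 0.224, P(X|Y=1) = (1/112, 13/16, 5/56, 5/56) → H(X|Y=1) = 0.9266
  Y=2: P(Y=2) = 0.281, P(X|Y=2) = (75/281, 98/281, 92/281, 16/281) → H(X|Y=2) = 1.8014
H(X|Y) = 0.495·1.9357 + 0.224·0.9266 + 0.281·1.8014 = 1.6719 bits

I(X;Y) = H(X) - H(X|Y) = 1.9126 - 1.6719 = 0.2407 bits

Cross-check via I(X;Y) = H(X) + H(Y) - H(X,Y): computing H(Y) from the column sums and H(X,Y) from the 12 cells in the same way gives H(Y) = 1.5003 bits and H(X,Y) = 3.1722 bits, so
I(X;Y) = 1.9126 + 1.5003 - 3.1722 = 0.2407 bits ✓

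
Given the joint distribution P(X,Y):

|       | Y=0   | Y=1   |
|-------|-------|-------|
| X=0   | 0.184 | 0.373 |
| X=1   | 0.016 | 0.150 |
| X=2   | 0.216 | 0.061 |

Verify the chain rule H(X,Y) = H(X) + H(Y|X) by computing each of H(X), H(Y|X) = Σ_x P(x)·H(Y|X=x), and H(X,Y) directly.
H(X) = 1.4133 bits, H(Y|X) = 0.7964 bits, H(X,Y) = 2.2097 bits

Marginal of X (row sums):
  P(X=0) = 0.184 + 0.373 = 0.557
  P(X=1) = 0.016 + 0.150 = 0.166
  P(X=2) = 0.216 + 0.061 = 0.277
H(X) = -[0.557·log₂(0.557) + 0.166·log₂(0.166) + 0.277·log₂(0.277)]
  = 0.47025 + 0.43006 + 0.51302 = 1.4133 bits

H(Y|X) = Σ_x P(x)·H(Y|X=x):
  X=0: P(X=0) = 0.557, P(Y|X=0) = (184/557, 373/557) → H(Y|X=0) = 0.91527
  X=1: P(X=1) = 0.166, P(Y|X=1) = (8/83, 75/83) → H(Y|X=1) = 0.45743
  X=2: P(X=2) = 0.277, P(Y|X=2) = (216/277, 61/277) → H(Y|X=2) = 0.76056
H(Y|X) = 0.557·0.91527 + 0.166·0.45743 + 0.277·0.76056 = 0.7964 bits

H(X,Y) = -Σ_{x,y} P(x,y) log₂ P(x,y). Per-cell terms -P(x,y)·log₂P(x,y):
  X=0: 0.44937, 0.53069
  X=1: 0.09545, 0.41054
  X=2: 0.47755, 0.24614
Sum of the 6 terms: H(X,Y) = 2.2097 bits

Chain rule check:
  H(X) + H(Y|X) = 1.4133 + 0.7964 = 2.2097 bits
  H(X,Y) = 2.2097 bits
✓ Chain rule verified.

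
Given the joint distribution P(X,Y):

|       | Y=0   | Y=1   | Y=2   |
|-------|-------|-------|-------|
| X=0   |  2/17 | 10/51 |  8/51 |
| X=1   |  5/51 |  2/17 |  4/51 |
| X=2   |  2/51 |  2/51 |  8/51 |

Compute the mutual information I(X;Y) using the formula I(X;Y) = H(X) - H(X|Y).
0.0760 bits

I(X;Y) = H(X) - H(X|Y)

Marginal of X (row sums):
  P(X=0) = 2/17 + 10/51 + 8/51 = 8/17
  P(X=1) = 5/51 + 2/17 + 4/51 = 5/17
  P(X=2) = 2/51 + 2/51 + 8/51 = 4/17
H(X) = -[(8/17)·log₂(8/17) + (5/17)·log₂(5/17) + (4/17)·log₂(4/17)]
  = 0.511747 + 0.519275 + 0.491168 = 1.52219 bits

Marginal of Y (column sums):
  P(Y=0) = 2/17 + 5/51 + 2/51 = 13/51
  P(Y=1) = 10/51 + 2/17 + 2/51 = 6/17
  P(Y=2) = 8/51 + 4/51 + 8/51 = 20/51
H(X|Y) = Σ_y P(y)·H(X|Y=y):
  Y=0: P(Y=0) = 13/51, P(X|Y=0) = (6/13, 5/13, 2/13) → H(X|Y=0) = 1.460485
  Y=1: P(Y=1) = 6/17, P(X|Y=1) = (5/9, 1/3, 1/9) → H(X|Y=1) = 1.351644
  Y=2: P(Y=2) = 20/51, P(X|Y=2) = (2/5, 1/5, 2/5) → H(X|Y=2) = 1.521928
H(X|Y) = (13/51)·1.460485 + (6/17)·1.351644 + (20/51)·1.521928 = 1.44617 bits

I(X;Y) = H(X) - H(X|Y) = 1.52219 - 1.44617 = 0.0760 bits

Cross-check via I(X;Y) = H(X) + H(Y) - H(X,Y): computing H(Y) from the column sums and H(X,Y) from the 9 cells in the same way gives H(Y) = 1.56256 bits and H(X,Y) = 3.00873 bits, so
I(X;Y) = 1.52219 + 1.56256 - 3.00873 = 0.0760 bits ✓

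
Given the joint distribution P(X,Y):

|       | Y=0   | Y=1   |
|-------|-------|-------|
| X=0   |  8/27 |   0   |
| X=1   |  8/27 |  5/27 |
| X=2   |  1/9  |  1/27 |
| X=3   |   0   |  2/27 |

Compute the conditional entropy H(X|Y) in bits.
1.4202 bits

H(X|Y) = H(X,Y) - H(Y)

H(X,Y) = -Σ_{x,y} P(x,y) log₂ P(x,y). Per-cell terms -P(x,y)·log₂P(x,y):
  X=0: 0.5200, 0.0000
  X=1: 0.5200, 0.4505
  X=2: 0.3522, 0.1761
  X=3: 0.0000, 0.2781
  (cells with P = 0 contribute 0)
Sum of the 8 terms: H(X,Y) = 2.2969 bits

Marginal of Y (column sums):
  P(Y=0) = 8/27 + 8/27 + 1/9 + 0 = 19/27
  P(Y=1) = 0 + 5/27 + 1/27 + 2/27 = 8/27
H(Y) = -[(19/27)·log₂(19/27) + (8/27)·log₂(8/27)]
  = 0.3567 + 0.5200 = 0.8767 bits

H(X|Y) = H(X,Y) - H(Y) = 2.2969 - 0.8767 = 1.4202 bits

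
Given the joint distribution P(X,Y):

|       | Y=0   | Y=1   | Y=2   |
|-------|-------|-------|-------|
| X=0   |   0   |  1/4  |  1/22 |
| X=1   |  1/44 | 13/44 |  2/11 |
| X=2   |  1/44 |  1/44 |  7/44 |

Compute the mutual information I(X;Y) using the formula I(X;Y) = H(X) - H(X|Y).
0.2205 bits

I(X;Y) = H(X) - H(X|Y)

Marginal of X (row sums):
  P(X=0) = 0 + 1/4 + 1/22 = 13/44
  P(X=1) = 1/44 + 13/44 + 2/11 = 1/2
  P(X=2) = 1/44 + 1/44 + 7/44 = 9/44
H(X) = -[(13/44)·log₂(13/44) + (1/2)·log₂(1/2) + (9/44)·log₂(9/44)]
  = 0.51970 + 0.50000 + 0.46831 = 1.48801 bits

Marginal of Y (column sums):
  P(Y=0) = 0 + 1/44 + 1/44 = 1/22
  P(Y=1) = 1/4 + 13/44 + 1/44 = 25/44
  P(Y=2) = 1/22 + 2/11 + 7/44 = 17/44
H(X|Y) = Σ_y P(y)·H(X|Y=y):
  Y=0: P(Y=0) = 1/22, P(X|Y=0) = (0, 1/2, 1/2) → H(X|Y=0) = 1.00000
  Y=1: P(Y=1) = 25/44, P(X|Y=1) = (11/25, 13/25, 1/25) → H(X|Y=1) = 1.19748
  Y=2: P(Y=2) = 17/44, P(X|Y=2) = (2/17, 8/17, 7/17) → H(X|Y=2) = 1.40208
H(X|Y) = (1/22)·1.00000 + (25/44)·1.19748 + (17/44)·1.40208 = 1.26755 bits

I(X;Y) = H(X) - H(X|Y) = 1.48801 - 1.26755 = 0.2205 bits

Cross-check via I(X;Y) = H(X) + H(Y) - H(X,Y): computing H(Y) from the column sums and H(X,Y) from the 9 cells in the same way gives H(Y) = 1.19618 bits and H(X,Y) = 2.46373 bits, so
I(X;Y) = 1.48801 + 1.19618 - 2.46373 = 0.2205 bits ✓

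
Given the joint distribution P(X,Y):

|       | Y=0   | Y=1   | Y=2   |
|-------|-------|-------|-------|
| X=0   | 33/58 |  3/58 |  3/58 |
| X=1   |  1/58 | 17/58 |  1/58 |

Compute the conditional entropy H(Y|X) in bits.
0.7134 bits

H(Y|X) = H(X,Y) - H(X)

H(X,Y) = -Σ_{x,y} P(x,y) log₂ P(x,y). Per-cell terms -P(x,y)·log₂P(x,y):
  X=0: 0.46290, 0.22102, 0.22102
  X=1: 0.10100, 0.51894, 0.10100
Sum of the 6 terms: H(X,Y) = 1.62588 bits

Marginal of X (row sums):
  P(X=0) = 33/58 + 3/58 + 3/58 = 39/58
  P(X=1) = 1/58 + 17/58 + 1/58 = 19/58
H(X) = -[(39/58)·log₂(39/58) + (19/58)·log₂(19/58)]
  = 0.38501 + 0.52743 = 0.91244 bits

H(Y|X) = H(X,Y) - H(X) = 1.62588 - 0.91244 = 0.7134 bits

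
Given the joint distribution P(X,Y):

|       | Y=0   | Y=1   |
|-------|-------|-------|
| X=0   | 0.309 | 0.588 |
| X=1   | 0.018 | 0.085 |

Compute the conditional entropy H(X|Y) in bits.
0.4688 bits

H(X|Y) = H(X,Y) - H(Y)

H(X,Y) = -Σ_{x,y} P(x,y) log₂ P(x,y). Per-cell terms -P(x,y)·log₂P(x,y):
  X=0: 0.5235, 0.4505
  X=1: 0.1043, 0.3023
Sum of the 4 terms: H(X,Y) = 1.3806 bits

Marginal of Y (column sums):
  P(Y=0) = 0.309 + 0.018 = 0.327
  P(Y=1) = 0.588 + 0.085 = 0.673
H(Y) = -[0.327·log₂(0.327) + 0.673·log₂(0.673)]
  = 0.5273 + 0.3845 = 0.9118 bits

H(X|Y) = H(X,Y) - H(Y) = 1.3806 - 0.9118 = 0.4688 bits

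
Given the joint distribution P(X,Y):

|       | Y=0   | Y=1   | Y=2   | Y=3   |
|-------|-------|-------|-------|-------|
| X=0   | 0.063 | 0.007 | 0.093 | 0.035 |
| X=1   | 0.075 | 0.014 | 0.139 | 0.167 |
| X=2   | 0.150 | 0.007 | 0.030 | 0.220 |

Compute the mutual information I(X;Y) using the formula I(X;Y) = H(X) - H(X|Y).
0.1372 bits

I(X;Y) = H(X) - H(X|Y)

Marginal of X (row sums):
  P(X=0) = 0.063 + 0.007 + 0.093 + 0.035 = 0.198
  P(X=1) = 0.075 + 0.014 + 0.139 + 0.167 = 0.395
  P(X=2) = 0.150 + 0.007 + 0.030 + 0.220 = 0.407
H(X) = -[0.198·log₂(0.198) + 0.395·log₂(0.395) + 0.407·log₂(0.407)]
  = 0.46261 + 0.52933 + 0.52784 = 1.51978 bits

Marginal of Y (column sums):
  P(Y=0) = 0.063 + 0.075 + 0.150 = 0.288
  P(Y=1) = 0.007 + 0.014 + 0.007 = 0.028
  P(Y=2) = 0.093 + 0.139 + 0.030 = 0.262
  P(Y=3) = 0.035 + 0.167 + 0.220 = 0.422
H(X|Y) = Σ_y P(y)·H(X|Y=y):
  Y=0: P(Y=0) = 0.288, P(X|Y=0) = (7/32, 25/96, 25/48) → H(X|Y=0) = 1.47530
  Y=1: P(Y=1) = 0.028, P(X|Y=1) = (1/4, 1/2, 1/4) → H(X|Y=1) = 1.50000
  Y=2: P(Y=2) = 0.262, P(X|Y=2) = (93/262, 139/262, 15/131) → H(X|Y=2) = 1.37357
  Y=3: P(Y=3) = 0.422, P(X|Y=3) = (35/422, 167/422, 110/211) → H(X|Y=3) = 1.31706
H(X|Y) = 0.288·1.47530 + 0.028·1.50000 + 0.262·1.37357 + 0.422·1.31706 = 1.38256 bits

I(X;Y) = H(X) - H(X|Y) = 1.51978 - 1.38256 = 0.1372 bits

Cross-check via I(X;Y) = H(X) + H(Y) - H(X,Y): computing H(Y) from the column sums and H(X,Y) from the 12 cells in the same way gives H(Y) = 1.69318 bits and H(X,Y) = 3.07574 bits, so
I(X;Y) = 1.51978 + 1.69318 - 3.07574 = 0.1372 bits ✓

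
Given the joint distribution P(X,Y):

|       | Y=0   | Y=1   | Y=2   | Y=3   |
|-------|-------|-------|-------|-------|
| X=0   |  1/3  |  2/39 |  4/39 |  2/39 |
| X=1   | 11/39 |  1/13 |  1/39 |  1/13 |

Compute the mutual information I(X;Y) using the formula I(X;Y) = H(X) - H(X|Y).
0.0419 bits

I(X;Y) = H(X) - H(X|Y)

Marginal of X (row sums):
  P(X=0) = 1/3 + 2/39 + 4/39 + 2/39 = 7/13
  P(X=1) = 11/39 + 1/13 + 1/39 + 1/13 = 6/13
H(X) = -[(7/13)·log₂(7/13) + (6/13)·log₂(6/13)]
  = 0.48089 + 0.51484 = 0.99573 bits

Marginal of Y (column sums):
  P(Y=0) = 1/3 + 11/39 = 8/13
  P(Y=1) = 2/39 + 1/13 = 5/39
  P(Y=2) = 4/39 + 1/39 = 5/39
  P(Y=3) = 2/39 + 1/13 = 5/39
H(X|Y) = Σ_y P(y)·H(X|Y=y):
  Y=0: P(Y=0) = 8/13, P(X|Y=0) = (13/24, 11/24) → H(X|Y=0) = 0.99498
  Y=1: P(Y=1) = 5/39, P(X|Y=1) = (2/5, 3/5) → H(X|Y=1) = 0.97095
  Y=2: P(Y=2) = 5/39, P(X|Y=2) = (4/5, 1/5) → H(X|Y=2) = 0.72193
  Y=3: P(Y=3) = 5/39, P(X|Y=3) = (2/5, 3/5) → H(X|Y=3) = 0.97095
H(X|Y) = (8/13)·0.99498 + (5/39)·0.97095 + (5/39)·0.72193 + (5/39)·0.97095 = 0.95381 bits

I(X;Y) = H(X) - H(X|Y) = 0.99573 - 0.95381 = 0.0419 bits

Cross-check via I(X;Y) = H(X) + H(Y) - H(X,Y): computing H(Y) from the column sums and H(X,Y) from the 8 cells in the same way gives H(Y) = 1.57084 bits and H(X,Y) = 2.52465 bits, so
I(X;Y) = 0.99573 + 1.57084 - 2.52465 = 0.0419 bits ✓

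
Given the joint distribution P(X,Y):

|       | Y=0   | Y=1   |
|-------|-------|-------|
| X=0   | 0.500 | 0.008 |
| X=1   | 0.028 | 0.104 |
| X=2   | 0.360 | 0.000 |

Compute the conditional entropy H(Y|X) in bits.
0.1578 bits

H(Y|X) = H(X,Y) - H(X)

H(X,Y) = -Σ_{x,y} P(x,y) log₂ P(x,y). Per-cell terms -P(x,y)·log₂P(x,y):
  X=0: 0.50000, 0.05573
  X=1: 0.14444, 0.33960
  X=2: 0.53062, 0.00000
  (cells with P = 0 contribute 0)
Sum of the 6 terms: H(X,Y) = 1.5704 bits

Marginal of X (row sums):
  P(X=0) = 0.500 + 0.008 = 0.508
  P(X=1) = 0.028 + 0.104 = 0.132
  P(X=2) = 0.360 + 0.000 = 0.360
H(X) = -[0.508·log₂(0.508) + 0.132·log₂(0.132) + 0.360·log₂(0.360)]
  = 0.49637 + 0.38562 + 0.53062 = 1.4126 bits

H(Y|X) = H(X,Y) - H(X) = 1.5704 - 1.4126 = 0.1578 bits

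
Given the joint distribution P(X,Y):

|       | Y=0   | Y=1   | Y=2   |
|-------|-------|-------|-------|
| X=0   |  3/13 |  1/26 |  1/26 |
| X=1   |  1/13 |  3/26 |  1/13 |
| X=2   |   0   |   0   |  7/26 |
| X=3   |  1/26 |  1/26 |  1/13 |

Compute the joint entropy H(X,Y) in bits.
2.9344 bits

H(X,Y) = -Σ_{x,y} P(x,y) log₂ P(x,y). Per-cell terms -P(x,y)·log₂P(x,y):
  X=0: 0.4882, 0.1808, 0.1808
  X=1: 0.2846, 0.3595, 0.2846
  X=2: 0.0000, 0.0000, 0.5097
  X=3: 0.1808, 0.1808, 0.2846
  (cells with P = 0 contribute 0)
Sum of the 12 terms: H(X,Y) = 2.9344 bits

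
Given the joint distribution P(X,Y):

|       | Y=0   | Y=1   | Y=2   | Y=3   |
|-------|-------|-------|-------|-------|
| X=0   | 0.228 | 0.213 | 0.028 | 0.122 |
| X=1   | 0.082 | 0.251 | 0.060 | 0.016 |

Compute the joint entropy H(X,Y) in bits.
2.6116 bits

H(X,Y) = -Σ_{x,y} P(x,y) log₂ P(x,y). Per-cell terms -P(x,y)·log₂P(x,y):
  X=0: 0.486300, 0.475219, 0.144436, 0.370276
  X=1: 0.295875, 0.500554, 0.243534, 0.095453
Sum of the 8 terms: H(X,Y) = 2.6116 bits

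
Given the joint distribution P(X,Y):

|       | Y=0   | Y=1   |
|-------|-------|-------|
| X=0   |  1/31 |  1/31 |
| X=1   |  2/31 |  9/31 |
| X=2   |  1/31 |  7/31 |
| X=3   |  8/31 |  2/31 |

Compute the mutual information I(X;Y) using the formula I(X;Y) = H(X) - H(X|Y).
0.2825 bits

I(X;Y) = H(X) - H(X|Y)

Marginal of X (row sums):
  P(X=0) = 1/31 + 1/31 = 2/31
  P(X=1) = 2/31 + 9/31 = 11/31
  P(X=2) = 1/31 + 7/31 = 8/31
  P(X=3) = 8/31 + 2/31 = 10/31
H(X) = -[(2/31)·log₂(2/31) + (11/31)·log₂(11/31) + (8/31)·log₂(8/31) + (10/31)·log₂(10/31)]
  = 0.25511 + 0.53040 + 0.50431 + 0.52654 = 1.8164 bits

Marginal of Y (column sums):
  P(Y=0) = 1/31 + 2/31 + 1/31 + 8/31 = 12/31
  P(Y=1) = 1/31 + 9/31 + 7/31 + 2/31 = 19/31
H(X|Y) = Σ_y P(y)·H(X|Y=y):
  Y=0: P(Y=0) = 12/31, P(X|Y=0) = (1/12, 1/6, 1/12, 2/3) → H(X|Y=0) = 1.41830
  Y=1: P(Y=1) = 19/31, P(X|Y=1) = (1/19, 9/19, 7/19, 2/19) → H(X|Y=1) = 1.60683
H(X|Y) = (12/31)·1.41830 + (19/31)·1.60683 = 1.5339 bits

I(X;Y) = H(X) - H(X|Y) = 1.8164 - 1.5339 = 0.2825 bits

Cross-check via I(X;Y) = H(X) + H(Y) - H(X,Y): computing H(Y) from the column sums and H(X,Y) from the 8 cells in the same way gives H(Y) = 0.9629 bits and H(X,Y) = 2.4968 bits, so
I(X;Y) = 1.8164 + 0.9629 - 2.4968 = 0.2825 bits ✓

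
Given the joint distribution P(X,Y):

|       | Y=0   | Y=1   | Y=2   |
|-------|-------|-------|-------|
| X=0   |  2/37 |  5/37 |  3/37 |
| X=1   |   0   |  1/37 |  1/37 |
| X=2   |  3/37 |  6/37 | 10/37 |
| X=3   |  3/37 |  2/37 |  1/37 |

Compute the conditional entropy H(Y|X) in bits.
1.4280 bits

H(Y|X) = H(X,Y) - H(X)

H(X,Y) = -Σ_{x,y} P(x,y) log₂ P(x,y). Per-cell terms -P(x,y)·log₂P(x,y):
  X=0: 0.2275, 0.3902, 0.2939
  X=1: 0.0000, 0.1408, 0.1408
  X=2: 0.2939, 0.4256, 0.5101
  X=3: 0.2939, 0.2275, 0.1408
  (cells with P = 0 contribute 0)
Sum of the 12 terms: H(X,Y) = 3.0850 bits

Marginal of X (row sums):
  P(X=0) = 2/37 + 5/37 + 3/37 = 10/37
  P(X=1) = 0 + 1/37 + 1/37 = 2/37
  P(X=2) = 3/37 + 6/37 + 10/37 = 19/37
  P(X=3) = 3/37 + 2/37 + 1/37 = 6/37
H(X) = -[(10/37)·log₂(10/37) + (2/37)·log₂(2/37) + (19/37)·log₂(19/37) + (6/37)·log₂(6/37)]
  = 0.5101 + 0.2275 + 0.4938 + 0.4256 = 1.6570 bits

H(Y|X) = H(X,Y) - H(X) = 3.0850 - 1.6570 = 1.4280 bits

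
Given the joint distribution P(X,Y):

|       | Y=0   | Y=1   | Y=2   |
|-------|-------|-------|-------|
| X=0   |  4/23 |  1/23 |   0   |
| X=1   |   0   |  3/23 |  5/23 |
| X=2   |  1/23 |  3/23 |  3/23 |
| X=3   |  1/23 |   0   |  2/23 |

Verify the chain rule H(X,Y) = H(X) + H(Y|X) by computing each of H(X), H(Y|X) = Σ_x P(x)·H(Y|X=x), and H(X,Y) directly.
H(X) = 1.9142 bits, H(Y|X) = 1.0496 bits, H(X,Y) = 2.9638 bits

Marginal of X (row sums):
  P(X=0) = 4/23 + 1/23 + 0 = 5/23
  P(X=1) = 0 + 3/23 + 5/23 = 8/23
  P(X=2) = 1/23 + 3/23 + 3/23 = 7/23
  P(X=3) = 1/23 + 0 + 2/23 = 3/23
H(X) = -[(5/23)·log₂(5/23) + (8/23)·log₂(8/23) + (7/23)·log₂(7/23) + (3/23)·log₂(3/23)]
  = 0.47862 + 0.52993 + 0.52232 + 0.38330 = 1.9142 bits

H(Y|X) = Σ_x P(x)·H(Y|X=x):
  X=0: P(X=0) = 5/23, P(Y|X=0) = (4/5, 1/5, 0) → H(Y|X=0) = 0.72193
  X=1: P(X=1) = 8/23, P(Y|X=1) = (0, 3/8, 5/8) → H(Y|X=1) = 0.95443
  X=2: P(X=2) = 7/23, P(Y|X=2) = (1/7, 3/7, 3/7) → H(Y|X=2) = 1.44882
  X=3: P(X=3) = 3/23, P(Y|X=3) = (1/3, 0, 2/3) → H(Y|X=3) = 0.91830
H(Y|X) = (5/23)·0.72193 + (8/23)·0.95443 + (7/23)·1.44882 + (3/23)·0.91830 = 1.0496 bits

H(X,Y) = -Σ_{x,y} P(x,y) log₂ P(x,y). Per-cell terms -P(x,y)·log₂P(x,y):
  X=0: 0.43888, 0.19668, 0.00000
  X=1: 0.00000, 0.38330, 0.47862
  X=2: 0.19668, 0.38330, 0.38330
  X=3: 0.19668, 0.00000, 0.30640
  (cells with P = 0 contribute 0)
Sum of the 12 terms: H(X,Y) = 2.9638 bits

Chain rule check:
  H(X) + H(Y|X) = 1.9142 + 1.0496 = 2.9638 bits
  H(X,Y) = 2.9638 bits
✓ Chain rule verified.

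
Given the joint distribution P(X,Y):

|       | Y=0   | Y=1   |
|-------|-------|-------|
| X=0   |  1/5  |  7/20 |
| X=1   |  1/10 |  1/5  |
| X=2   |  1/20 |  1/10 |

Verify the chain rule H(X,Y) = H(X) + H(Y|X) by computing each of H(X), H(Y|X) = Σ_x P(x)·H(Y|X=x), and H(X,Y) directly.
H(X) = 1.4060 bits, H(Y|X) = 0.9333 bits, H(X,Y) = 2.3394 bits

Marginal of X (row sums):
  P(X=0) = 1/5 + 7/20 = 11/20
  P(X=1) = 1/10 + 1/5 = 3/10
  P(X=2) = 1/20 + 1/10 = 3/20
H(X) = -[(11/20)·log₂(11/20) + (3/10)·log₂(3/10) + (3/20)·log₂(3/20)]
  = 0.47437 + 0.52109 + 0.41054 = 1.4060 bits

H(Y|X) = Σ_x P(x)·H(Y|X=x):
  X=0: P(X=0) = 11/20, P(Y|X=0) = (4/11, 7/11) → H(Y|X=0) = 0.94566
  X=1: P(X=1) = 3/10, P(Y|X=1) = (1/3, 2/3) → H(Y|X=1) = 0.91830
  X=2: P(X=2) = 3/20, P(Y|X=2) = (1/3, 2/3) → H(Y|X=2) = 0.91830
H(Y|X) = (11/20)·0.94566 + (3/10)·0.91830 + (3/20)·0.91830 = 0.9333 bits

H(X,Y) = -Σ_{x,y} P(x,y) log₂ P(x,y). Per-cell terms -P(x,y)·log₂P(x,y):
  X=0: 0.46439, 0.53010
  X=1: 0.33219, 0.46439
  X=2: 0.21610, 0.33219
Sum of the 6 terms: H(X,Y) = 2.3394 bits

Chain rule check:
  H(X) + H(Y|X) = 1.4060 + 0.9333 = 2.3393 bits
  H(X,Y) = 2.3394 bits
✓ Chain rule verified (Δ = 0.0001 is 4-dp rounding noise: each of the three values was rounded independently).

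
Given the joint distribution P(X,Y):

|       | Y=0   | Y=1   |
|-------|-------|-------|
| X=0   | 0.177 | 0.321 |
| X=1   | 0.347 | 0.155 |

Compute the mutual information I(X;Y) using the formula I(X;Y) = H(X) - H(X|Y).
0.0832 bits

I(X;Y) = H(X) - H(X|Y)

Marginal of X (row sums):
  P(X=0) = 0.177 + 0.321 = 0.498
  P(X=1) = 0.347 + 0.155 = 0.502
H(X) = -[0.498·log₂(0.498) + 0.502·log₂(0.502)]
  = 0.5008796 + 0.4991088 = 0.999988 bits

Marginal of Y (column sums):
  P(Y=0) = 0.177 + 0.347 = 0.524
  P(Y=1) = 0.321 + 0.155 = 0.476
H(X|Y) = Σ_y P(y)·H(X|Y=y):
  Y=0: P(Y=0) = 0.524, P(X|Y=0) = (177/524, 347/524) → H(X|Y=0) = 0.9226845
  Y=1: P(Y=1) = 0.476, P(X|Y=1) = (321/476, 155/476) → H(X|Y=1) = 0.9103994
H(X|Y) = 0.524·0.9226845 + 0.476·0.9103994 = 0.916837 bits

I(X;Y) = H(X) - H(X|Y) = 0.999988 - 0.916837 = 0.0832 bits

Cross-check via I(X;Y) = H(X) + H(Y) - H(X,Y): computing H(Y) from the column sums and H(X,Y) from the 4 cells in the same way gives H(Y) = 0.998337 bits and H(X,Y) = 1.915174 bits, so
I(X;Y) = 0.999988 + 0.998337 - 1.915174 = 0.0832 bits ✓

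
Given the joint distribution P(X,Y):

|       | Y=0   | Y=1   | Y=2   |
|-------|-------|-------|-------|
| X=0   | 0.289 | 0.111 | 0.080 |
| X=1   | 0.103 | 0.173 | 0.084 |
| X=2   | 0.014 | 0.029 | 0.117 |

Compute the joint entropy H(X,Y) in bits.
2.8334 bits

H(X,Y) = -Σ_{x,y} P(x,y) log₂ P(x,y). Per-cell terms -P(x,y)·log₂P(x,y):
  X=0: 0.51756, 0.35202, 0.29151
  X=1: 0.33777, 0.43789, 0.30017
  X=2: 0.08622, 0.14813, 0.36216
Sum of the 9 terms: H(X,Y) = 2.8334 bits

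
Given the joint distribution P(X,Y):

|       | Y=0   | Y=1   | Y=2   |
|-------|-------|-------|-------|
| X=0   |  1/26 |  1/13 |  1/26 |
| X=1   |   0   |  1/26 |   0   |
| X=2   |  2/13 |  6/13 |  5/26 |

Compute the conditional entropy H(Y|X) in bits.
1.3696 bits

H(Y|X) = H(X,Y) - H(X)

H(X,Y) = -Σ_{x,y} P(x,y) log₂ P(x,y). Per-cell terms -P(x,y)·log₂P(x,y):
  X=0: 0.18079, 0.28465, 0.18079
  X=1: 0.00000, 0.18079, 0.00000
  X=2: 0.41545, 0.51484, 0.45741
  (cells with P = 0 contribute 0)
Sum of the 9 terms: H(X,Y) = 2.2147 bits

Marginal of X (row sums):
  P(X=0) = 1/26 + 1/13 + 1/26 = 2/13
  P(X=1) = 0 + 1/26 + 0 = 1/26
  P(X=2) = 2/13 + 6/13 + 5/26 = 21/26
H(X) = -[(2/13)·log₂(2/13) + (1/26)·log₂(1/26) + (21/26)·log₂(21/26)]
  = 0.41545 + 0.18079 + 0.24887 = 0.8451 bits

H(Y|X) = H(X,Y) - H(X) = 2.2147 - 0.8451 = 1.3696 bits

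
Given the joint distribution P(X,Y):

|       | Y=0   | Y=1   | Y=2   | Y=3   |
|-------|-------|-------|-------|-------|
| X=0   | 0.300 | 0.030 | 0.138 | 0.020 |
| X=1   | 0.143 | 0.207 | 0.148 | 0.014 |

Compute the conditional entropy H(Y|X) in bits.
1.5462 bits

H(Y|X) = H(X,Y) - H(X)

H(X,Y) = -Σ_{x,y} P(x,y) log₂ P(x,y). Per-cell terms -P(x,y)·log₂P(x,y):
  X=0: 0.5211, 0.1518, 0.3943, 0.1129
  X=1: 0.4012, 0.4704, 0.4079, 0.0862
Sum of the 8 terms: H(X,Y) = 2.5458 bits

Marginal of X (row sums):
  P(X=0) = 0.300 + 0.030 + 0.138 + 0.020 = 0.488
  P(X=1) = 0.143 + 0.207 + 0.148 + 0.014 = 0.512
H(X) = -[0.488·log₂(0.488) + 0.512·log₂(0.512)]
  = 0.5051 + 0.4945 = 0.9996 bits

H(Y|X) = H(X,Y) - H(X) = 2.5458 - 0.9996 = 1.5462 bits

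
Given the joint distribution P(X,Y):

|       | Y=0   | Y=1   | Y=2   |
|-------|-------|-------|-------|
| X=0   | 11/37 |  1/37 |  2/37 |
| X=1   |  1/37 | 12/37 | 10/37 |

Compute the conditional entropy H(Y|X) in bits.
1.1095 bits

H(Y|X) = H(X,Y) - H(X)

H(X,Y) = -Σ_{x,y} P(x,y) log₂ P(x,y). Per-cell terms -P(x,y)·log₂P(x,y):
  X=0: 0.5203, 0.1408, 0.2275
  X=1: 0.1408, 0.5269, 0.5101
Sum of the 6 terms: H(X,Y) = 2.0664 bits

Marginal of X (row sums):
  P(X=0) = 11/37 + 1/37 + 2/37 = 14/37
  P(X=1) = 1/37 + 12/37 + 10/37 = 23/37
H(X) = -[(14/37)·log₂(14/37) + (23/37)·log₂(23/37)]
  = 0.5305 + 0.4264 = 0.9569 bits

H(Y|X) = H(X,Y) - H(X) = 2.0664 - 0.9569 = 1.1095 bits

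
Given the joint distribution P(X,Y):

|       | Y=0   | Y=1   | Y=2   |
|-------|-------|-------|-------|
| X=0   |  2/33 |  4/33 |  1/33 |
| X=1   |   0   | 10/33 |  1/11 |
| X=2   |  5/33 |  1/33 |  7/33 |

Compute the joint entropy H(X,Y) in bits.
2.6433 bits

H(X,Y) = -Σ_{x,y} P(x,y) log₂ P(x,y). Per-cell terms -P(x,y)·log₂P(x,y):
  X=0: 0.24511, 0.36902, 0.15286
  X=1: 0.00000, 0.52196, 0.31449
  X=2: 0.41249, 0.15286, 0.47452
  (cells with P = 0 contribute 0)
Sum of the 9 terms: H(X,Y) = 2.6433 bits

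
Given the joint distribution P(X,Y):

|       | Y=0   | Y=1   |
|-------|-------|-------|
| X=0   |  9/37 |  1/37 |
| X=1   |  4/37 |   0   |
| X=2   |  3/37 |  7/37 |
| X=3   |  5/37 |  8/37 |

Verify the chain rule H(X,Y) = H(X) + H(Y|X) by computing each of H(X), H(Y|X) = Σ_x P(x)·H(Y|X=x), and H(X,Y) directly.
H(X) = 1.8974 bits, H(Y|X) = 0.7027 bits, H(X,Y) = 2.6001 bits

Marginal of X (row sums):
  P(X=0) = 9/37 + 1/37 = 10/37
  P(X=1) = 4/37 + 0 = 4/37
  P(X=2) = 3/37 + 7/37 = 10/37
  P(X=3) = 5/37 + 8/37 = 13/37
H(X) = -[(10/37)·log₂(10/37) + (4/37)·log₂(4/37) + (10/37)·log₂(10/37) + (13/37)·log₂(13/37)]
  = 0.51014 + 0.34697 + 0.51014 + 0.53019 = 1.8974 bits

H(Y|X) = Σ_x P(x)·H(Y|X=x):
  X=0: P(X=0) = 10/37, P(Y|X=0) = (9/10, 1/10) → H(Y|X=0) = 0.46900
  X=1: P(X=1) = 4/37, P(Y|X=1) = (1, 0) → H(Y|X=1) = 0.00000
  X=2: P(X=2) = 10/37, P(Y|X=2) = (3/10, 7/10) → H(Y|X=2) = 0.88129
  X=3: P(X=3) = 13/37, P(Y|X=3) = (5/13, 8/13) → H(Y|X=3) = 0.96124
H(Y|X) = (10/37)·0.46900 + (4/37)·0.00000 + (10/37)·0.88129 + (13/37)·0.96124 = 0.7027 bits

H(X,Y) = -Σ_{x,y} P(x,y) log₂ P(x,y). Per-cell terms -P(x,y)·log₂P(x,y):
  X=0: 0.49610, 0.14080
  X=1: 0.34697, 0.00000
  X=2: 0.29388, 0.45445
  X=3: 0.39021, 0.47772
  (cells with P = 0 contribute 0)
Sum of the 8 terms: H(X,Y) = 2.6001 bits

Chain rule check:
  H(X) + H(Y|X) = 1.8974 + 0.7027 = 2.6001 bits
  H(X,Y) = 2.6001 bits
✓ Chain rule verified.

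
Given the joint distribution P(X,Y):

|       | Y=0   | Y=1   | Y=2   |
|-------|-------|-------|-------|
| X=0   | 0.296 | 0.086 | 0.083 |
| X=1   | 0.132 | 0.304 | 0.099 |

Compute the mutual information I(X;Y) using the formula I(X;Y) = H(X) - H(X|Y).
0.1372 bits

I(X;Y) = H(X) - H(X|Y)

Marginal of X (row sums):
  P(X=0) = 0.296 + 0.086 + 0.083 = 0.465
  P(X=1) = 0.132 + 0.304 + 0.099 = 0.535
H(X) = -[0.465·log₂(0.465) + 0.535·log₂(0.535)]
  = 0.5137 + 0.4828 = 0.9965 bits

Marginal of Y (column sums):
  P(Y=0) = 0.296 + 0.132 = 0.428
  P(Y=1) = 0.086 + 0.304 = 0.390
  P(Y=2) = 0.083 + 0.099 = 0.182
H(X|Y) = Σ_y P(y)·H(X|Y=y):
  Y=0: P(Y=0) = 0.428, P(X|Y=0) = (74/107, 33/107) → H(X|Y=0) = 0.8913
  Y=1: P(Y=1) = 0.390, P(X|Y=1) = (43/195, 152/195) → H(X|Y=1) = 0.7611
  Y=2: P(Y=2) = 0.182, P(X|Y=2) = (83/182, 99/182) → H(X|Y=2) = 0.9944
H(X|Y) = 0.428·0.8913 + 0.390·0.7611 + 0.182·0.9944 = 0.8593 bits

I(X;Y) = H(X) - H(X|Y) = 0.9965 - 0.8593 = 0.1372 bits

Cross-check via I(X;Y) = H(X) + H(Y) - H(X,Y): computing H(Y) from the column sums and H(X,Y) from the 6 cells in the same way gives H(Y) = 1.5012 bits and H(X,Y) = 2.3605 bits, so
I(X;Y) = 0.9965 + 1.5012 - 2.3605 = 0.1372 bits ✓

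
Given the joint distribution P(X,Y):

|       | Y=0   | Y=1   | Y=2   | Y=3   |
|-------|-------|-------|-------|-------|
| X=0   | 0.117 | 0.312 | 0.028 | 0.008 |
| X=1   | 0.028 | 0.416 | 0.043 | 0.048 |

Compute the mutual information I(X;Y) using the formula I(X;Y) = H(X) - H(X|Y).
0.0747 bits

I(X;Y) = H(X) - H(X|Y)

Marginal of X (row sums):
  P(X=0) = 0.117 + 0.312 + 0.028 + 0.008 = 0.465
  P(X=1) = 0.028 + 0.416 + 0.043 + 0.048 = 0.535
H(X) = -[0.465·log₂(0.465) + 0.535·log₂(0.535)]
  = 0.513684 + 0.482778 = 0.99646 bits

Marginal of Y (column sums):
  P(Y=0) = 0.117 + 0.028 = 0.145
  P(Y=1) = 0.312 + 0.416 = 0.728
  P(Y=2) = 0.028 + 0.043 = 0.071
  P(Y=3) = 0.008 + 0.048 = 0.056
H(X|Y) = Σ_y P(y)·H(X|Y=y):
  Y=0: P(Y=0) = 0.145, P(X|Y=0) = (117/145, 28/145) → H(X|Y=0) = 0.707919
  Y=1: P(Y=1) = 0.728, P(X|Y=1) = (3/7, 4/7) → H(X|Y=1) = 0.985228
  Y=2: P(Y=2) = 0.071, P(X|Y=2) = (28/71, 43/71) → H(X|Y=2) = 0.967559
  Y=3: P(Y=3) = 0.056, P(X|Y=3) = (1/7, 6/7) → H(X|Y=3) = 0.591673
H(X|Y) = 0.145·0.707919 + 0.728·0.985228 + 0.071·0.967559 + 0.056·0.591673 = 0.92172 bits

I(X;Y) = H(X) - H(X|Y) = 0.99646 - 0.92172 = 0.0747 bits

Cross-check via I(X;Y) = H(X) + H(Y) - H(X,Y): computing H(Y) from the column sums and H(X,Y) from the 8 cells in the same way gives H(Y) = 1.24118 bits and H(X,Y) = 2.16290 bits, so
I(X;Y) = 0.99646 + 1.24118 - 2.16290 = 0.0747 bits ✓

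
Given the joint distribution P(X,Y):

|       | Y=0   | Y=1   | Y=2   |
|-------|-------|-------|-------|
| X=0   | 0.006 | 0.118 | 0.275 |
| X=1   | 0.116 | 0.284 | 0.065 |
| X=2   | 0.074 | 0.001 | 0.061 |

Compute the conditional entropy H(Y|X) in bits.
1.1529 bits

H(Y|X) = H(X,Y) - H(X)

H(X,Y) = -Σ_{x,y} P(x,y) log₂ P(x,y). Per-cell terms -P(x,y)·log₂P(x,y):
  X=0: 0.04428, 0.36381, 0.51219
  X=1: 0.36051, 0.51575, 0.25632
  X=2: 0.27797, 0.00997, 0.24614
Sum of the 9 terms: H(X,Y) = 2.5869 bits

Marginal of X (row sums):
  P(X=0) = 0.006 + 0.118 + 0.275 = 0.399
  P(X=1) = 0.116 + 0.284 + 0.065 = 0.465
  P(X=2) = 0.074 + 0.001 + 0.061 = 0.136
H(X) = -[0.399·log₂(0.399) + 0.465·log₂(0.465) + 0.136·log₂(0.136)]
  = 0.52889 + 0.51368 + 0.39145 = 1.4340 bits

H(Y|X) = H(X,Y) - H(X) = 2.5869 - 1.4340 = 1.1529 bits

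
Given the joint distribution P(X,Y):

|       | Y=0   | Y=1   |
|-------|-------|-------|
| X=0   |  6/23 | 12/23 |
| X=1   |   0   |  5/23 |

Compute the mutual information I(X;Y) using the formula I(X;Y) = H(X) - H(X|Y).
0.1094 bits

I(X;Y) = H(X) - H(X|Y)

Marginal of X (row sums):
  P(X=0) = 6/23 + 12/23 = 18/23
  P(X=1) = 0 + 5/23 = 5/23
H(X) = -[(18/23)·log₂(18/23) + (5/23)·log₂(5/23)]
  = 0.27676 + 0.47862 = 0.75538 bits

Marginal of Y (column sums):
  P(Y=0) = 6/23 + 0 = 6/23
  P(Y=1) = 12/23 + 5/23 = 17/23
H(X|Y) = Σ_y P(y)·H(X|Y=y):
  Y=0: P(Y=0) = 6/23, P(X|Y=0) = (1, 0) → H(X|Y=0) = 0.00000
  Y=1: P(Y=1) = 17/23, P(X|Y=1) = (12/17, 5/17) → H(X|Y=1) = 0.87398
H(X|Y) = (6/23)·0.00000 + (17/23)·0.87398 = 0.64599 bits

I(X;Y) = H(X) - H(X|Y) = 0.75538 - 0.64599 = 0.1094 bits

Cross-check via I(X;Y) = H(X) + H(Y) - H(X,Y): computing H(Y) from the column sums and H(X,Y) from the 4 cells in the same way gives H(Y) = 0.82806 bits and H(X,Y) = 1.47404 bits, so
I(X;Y) = 0.75538 + 0.82806 - 1.47404 = 0.1094 bits ✓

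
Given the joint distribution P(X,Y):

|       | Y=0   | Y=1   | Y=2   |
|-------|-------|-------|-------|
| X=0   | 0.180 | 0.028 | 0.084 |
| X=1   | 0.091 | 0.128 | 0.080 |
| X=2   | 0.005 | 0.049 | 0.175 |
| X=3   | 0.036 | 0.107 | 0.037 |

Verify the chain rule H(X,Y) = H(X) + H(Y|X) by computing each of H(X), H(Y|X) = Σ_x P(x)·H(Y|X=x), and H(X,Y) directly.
H(X) = 1.9717 bits, H(Y|X) = 1.2892 bits, H(X,Y) = 3.2608 bits

Marginal of X (row sums):
  P(X=0) = 0.180 + 0.028 + 0.084 = 0.292
  P(X=1) = 0.091 + 0.128 + 0.080 = 0.299
  P(X=2) = 0.005 + 0.049 + 0.175 = 0.229
  P(X=3) = 0.036 + 0.107 + 0.037 = 0.180
H(X) = -[0.292·log₂(0.292) + 0.299·log₂(0.299) + 0.229·log₂(0.229) + 0.180·log₂(0.180)]
  = 0.51858 + 0.52079 + 0.48699 + 0.44531 = 1.9717 bits

H(Y|X) = Σ_x P(x)·H(Y|X=x):
  X=0: P(X=0) = 0.292, P(Y|X=0) = (45/73, 7/73, 21/73) → H(Y|X=0) = 1.27169
  X=1: P(X=1) = 0.299, P(Y|X=1) = (7/23, 128/299, 80/299) → H(Y|X=1) = 1.55523
  X=2: P(X=2) = 0.229, P(Y|X=2) = (5/229, 49/229, 175/229) → H(Y|X=2) = 0.89295
  X=3: P(X=3) = 0.180, P(Y|X=3) = (1/5, 107/180, 37/180) → H(Y|X=3) = 1.37961
H(Y|X) = 0.292·1.27169 + 0.299·1.55523 + 0.229·0.89295 + 0.180·1.37961 = 1.2892 bits

H(X,Y) = -Σ_{x,y} P(x,y) log₂ P(x,y). Per-cell terms -P(x,y)·log₂P(x,y):
  X=0: 0.44531, 0.14444, 0.30017
  X=1: 0.31468, 0.37962, 0.29151
  X=2: 0.03822, 0.21320, 0.44005
  X=3: 0.17265, 0.34500, 0.17598
Sum of the 12 terms: H(X,Y) = 3.2608 bits

Chain rule check:
  H(X) + H(Y|X) = 1.9717 + 1.2892 = 3.2609 bits
  H(X,Y) = 3.2608 bits
✓ Chain rule verified (Δ = 0.0001 is 4-dp rounding noise: each of the three values was rounded independently).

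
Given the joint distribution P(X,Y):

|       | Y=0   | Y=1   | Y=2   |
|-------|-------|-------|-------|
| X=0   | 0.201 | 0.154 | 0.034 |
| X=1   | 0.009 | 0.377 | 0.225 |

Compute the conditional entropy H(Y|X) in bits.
1.1586 bits

H(Y|X) = H(X,Y) - H(X)

H(X,Y) = -Σ_{x,y} P(x,y) log₂ P(x,y). Per-cell terms -P(x,y)·log₂P(x,y):
  X=0: 0.46526, 0.41565, 0.16586
  X=1: 0.06116, 0.53058, 0.48420
Sum of the 6 terms: H(X,Y) = 2.12271 bits

Marginal of X (row sums):
  P(X=0) = 0.201 + 0.154 + 0.034 = 0.389
  P(X=1) = 0.009 + 0.377 + 0.225 = 0.611
H(X) = -[0.389·log₂(0.389) + 0.611·log₂(0.611)]
  = 0.52988 + 0.43427 = 0.96415 bits

H(Y|X) = H(X,Y) - H(X) = 2.12271 - 0.96415 = 1.1586 bits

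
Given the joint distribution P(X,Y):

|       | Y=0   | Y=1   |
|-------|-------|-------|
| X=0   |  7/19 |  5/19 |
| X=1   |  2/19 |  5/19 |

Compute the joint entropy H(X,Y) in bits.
1.8863 bits

H(X,Y) = -Σ_{x,y} P(x,y) log₂ P(x,y). Per-cell terms -P(x,y)·log₂P(x,y):
  X=0: 0.53074, 0.50684
  X=1: 0.34189, 0.50684
Sum of the 4 terms: H(X,Y) = 1.8863 bits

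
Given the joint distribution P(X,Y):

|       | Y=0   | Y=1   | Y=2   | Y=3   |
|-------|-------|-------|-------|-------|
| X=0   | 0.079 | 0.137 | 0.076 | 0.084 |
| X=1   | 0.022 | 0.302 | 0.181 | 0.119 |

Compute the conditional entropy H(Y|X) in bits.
1.7643 bits

H(Y|X) = H(X,Y) - H(X)

H(X,Y) = -Σ_{x,y} P(x,y) log₂ P(x,y). Per-cell terms -P(x,y)·log₂P(x,y):
  X=0: 0.2893, 0.3929, 0.2826, 0.3002
  X=1: 0.1211, 0.5217, 0.4463, 0.3654
Sum of the 8 terms: H(X,Y) = 2.7195 bits

Marginal of X (row sums):
  P(X=0) = 0.079 + 0.137 + 0.076 + 0.084 = 0.376
  P(X=1) = 0.022 + 0.302 + 0.181 + 0.119 = 0.624
H(X) = -[0.376·log₂(0.376) + 0.624·log₂(0.624)]
  = 0.5306 + 0.4246 = 0.9552 bits

H(Y|X) = H(X,Y) - H(X) = 2.7195 - 0.9552 = 1.7643 bits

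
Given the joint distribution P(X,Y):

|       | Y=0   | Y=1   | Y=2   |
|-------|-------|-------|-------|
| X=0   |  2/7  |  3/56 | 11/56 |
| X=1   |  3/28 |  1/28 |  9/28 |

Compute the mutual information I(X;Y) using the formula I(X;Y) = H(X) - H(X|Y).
0.0816 bits

I(X;Y) = H(X) - H(X|Y)

Marginal of X (row sums):
  P(X=0) = 2/7 + 3/56 + 11/56 = 15/28
  P(X=1) = 3/28 + 1/28 + 9/28 = 13/28
H(X) = -[(15/28)·log₂(15/28) + (13/28)·log₂(13/28)]
  = 0.4824 + 0.5139 = 0.9963 bits

Marginal of Y (column sums):
  P(Y=0) = 2/7 + 3/28 = 11/28
  P(Y=1) = 3/56 + 1/28 = 5/56
  P(Y=2) = 11/56 + 9/28 = 29/56
H(X|Y) = Σ_y P(y)·H(X|Y=y):
  Y=0: P(Y=0) = 11/28, P(X|Y=0) = (8/11, 3/11) → H(X|Y=0) = 0.8454
  Y=1: P(Y=1) = 5/56, P(X|Y=1) = (3/5, 2/5) → H(X|Y=1) = 0.9710
  Y=2: P(Y=2) = 29/56, P(X|Y=2) = (11/29, 18/29) → H(X|Y=2) = 0.9576
H(X|Y) = (11/28)·0.8454 + (5/56)·0.9710 + (29/56)·0.9576 = 0.9147 bits

I(X;Y) = H(X) - H(X|Y) = 0.9963 - 0.9147 = 0.0816 bits

Cross-check via I(X;Y) = H(X) + H(Y) - H(X,Y): computing H(Y) from the column sums and H(X,Y) from the 6 cells in the same way gives H(Y) = 1.3324 bits and H(X,Y) = 2.2471 bits, so
I(X;Y) = 0.9963 + 1.3324 - 2.2471 = 0.0816 bits ✓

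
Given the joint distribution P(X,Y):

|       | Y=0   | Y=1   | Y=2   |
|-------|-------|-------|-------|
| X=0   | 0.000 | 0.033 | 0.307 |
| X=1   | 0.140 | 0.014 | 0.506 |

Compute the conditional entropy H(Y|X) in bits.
0.7412 bits

H(Y|X) = H(X,Y) - H(X)

H(X,Y) = -Σ_{x,y} P(x,y) log₂ P(x,y). Per-cell terms -P(x,y)·log₂P(x,y):
  X=0: 0.000000, 0.162406, 0.523033
  X=1: 0.397110, 0.086218, 0.497292
  (cells with P = 0 contribute 0)
Sum of the 6 terms: H(X,Y) = 1.66606 bits

Marginal of X (row sums):
  P(X=0) = 0.000 + 0.033 + 0.307 = 0.340
  P(X=1) = 0.140 + 0.014 + 0.506 = 0.660
H(X) = -[0.340·log₂(0.340) + 0.660·log₂(0.660)]
  = 0.529174 + 0.395645 = 0.92482 bits

H(Y|X) = H(X,Y) - H(X) = 1.66606 - 0.92482 = 0.7412 bits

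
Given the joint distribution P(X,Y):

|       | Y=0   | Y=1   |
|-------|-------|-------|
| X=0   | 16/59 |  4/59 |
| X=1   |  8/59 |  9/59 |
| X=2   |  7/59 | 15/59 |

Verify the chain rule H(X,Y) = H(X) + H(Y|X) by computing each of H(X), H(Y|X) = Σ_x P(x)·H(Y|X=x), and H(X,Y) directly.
H(X) = 1.5770 bits, H(Y|X) = 0.8686 bits, H(X,Y) = 2.4456 bits

Marginal of X (row sums):
  P(X=0) = 16/59 + 4/59 = 20/59
  P(X=1) = 8/59 + 9/59 = 17/59
  P(X=2) = 7/59 + 15/59 = 22/59
H(X) = -[(20/59)·log₂(20/59) + (17/59)·log₂(17/59) + (22/59)·log₂(22/59)]
  = 0.52906 + 0.51726 + 0.53069 = 1.5770 bits

H(Y|X) = Σ_x P(x)·H(Y|X=x):
  X=0: P(X=0) = 20/59, P(Y|X=0) = (4/5, 1/5) → H(Y|X=0) = 0.72193
  X=1: P(X=1) = 17/59, P(Y|X=1) = (8/17, 9/17) → H(Y|X=1) = 0.99750
  X=2: P(X=2) = 22/59, P(Y|X=2) = (7/22, 15/22) → H(Y|X=2) = 0.90239
H(Y|X) = (20/59)·0.72193 + (17/59)·0.99750 + (22/59)·0.90239 = 0.8686 bits

H(X,Y) = -Σ_{x,y} P(x,y) log₂ P(x,y). Per-cell terms -P(x,y)·log₂P(x,y):
  X=0: 0.51055, 0.26323
  X=1: 0.39087, 0.41380
  X=2: 0.36486, 0.50231
Sum of the 6 terms: H(X,Y) = 2.4456 bits

Chain rule check:
  H(X) + H(Y|X) = 1.5770 + 0.8686 = 2.4456 bits
  H(X,Y) = 2.4456 bits
✓ Chain rule verified.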